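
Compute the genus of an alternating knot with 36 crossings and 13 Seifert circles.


For alternating knots, g = (c - s + 1)/2.
= (36 - 13 + 1)/2
= 24/2 = 12

12


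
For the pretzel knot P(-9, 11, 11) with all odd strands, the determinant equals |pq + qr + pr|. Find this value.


Step 1: Compute pq + qr + pr.
pq = (-9)*11 = -99
qr = 11*11 = 121
pr = (-9)*11 = -99
pq + qr + pr = -99 + 121 + (-99) = -77
Step 2: Take absolute value.
det(P(-9,11,11)) = |-77| = 77

77


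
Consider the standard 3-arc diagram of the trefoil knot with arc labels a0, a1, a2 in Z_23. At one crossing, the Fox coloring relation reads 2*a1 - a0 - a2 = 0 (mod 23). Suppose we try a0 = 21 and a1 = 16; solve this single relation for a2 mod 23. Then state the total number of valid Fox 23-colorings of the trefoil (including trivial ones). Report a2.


Step 1: Apply the given crossing relation 2*a1 - a0 - a2 = 0 (mod 23).
  a2 = 2*a1 - a0 mod 23
  a2 = 2*16 - 21 mod 23
  a2 = 32 - 21 mod 23
  a2 = 11 mod 23 = 11
Step 2: The trefoil has determinant 3.
  Number of Fox p-colorings (p prime) is p^2 if p = 3, else p.
  Since 23 does not divide 3, only trivial (constant) colorings exist.
  (So the trial a0 = 21, a1 = 16 with a0 != a1 does NOT extend to a valid coloring of the whole trefoil: the other two crossing relations require 3*(a1 - a0) = 0 (mod 23), which fails.)
  Total colorings = 23
Step 3: a2 = 11, total Fox 23-colorings = 23

11


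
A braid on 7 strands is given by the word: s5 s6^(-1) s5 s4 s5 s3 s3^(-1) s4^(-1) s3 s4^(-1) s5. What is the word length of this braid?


The word length counts the number of generators (including inverses).
Listing each generator: s5, s6^(-1), s5, s4, s5, s3, s3^(-1), s4^(-1), s3, s4^(-1), s5
There are 11 generators in this braid word.

11


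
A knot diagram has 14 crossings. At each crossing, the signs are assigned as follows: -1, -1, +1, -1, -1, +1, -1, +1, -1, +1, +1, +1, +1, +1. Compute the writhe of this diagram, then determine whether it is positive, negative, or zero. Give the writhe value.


Step 1: Count positive crossings (+1).
Positive crossings: 8
Step 2: Count negative crossings (-1).
Negative crossings: 6
Step 3: Writhe = (positive) - (negative)
w = 8 - 6 = 2
Step 4: |w| = 2, and w is positive

2


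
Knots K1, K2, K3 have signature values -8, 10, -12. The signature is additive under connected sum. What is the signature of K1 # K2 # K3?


The signature is additive under connected sum.
signature(K1 # K2 # K3) = (-8) + (10) + (-12)
= -10

-10


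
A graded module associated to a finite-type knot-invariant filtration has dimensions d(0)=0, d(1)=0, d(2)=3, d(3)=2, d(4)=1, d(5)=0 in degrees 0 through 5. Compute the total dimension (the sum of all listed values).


Total dimension = d(0) + d(1) + ... + d(5)
= 0 + 0 + 3 + 2 + 1 + 0
= 6

6


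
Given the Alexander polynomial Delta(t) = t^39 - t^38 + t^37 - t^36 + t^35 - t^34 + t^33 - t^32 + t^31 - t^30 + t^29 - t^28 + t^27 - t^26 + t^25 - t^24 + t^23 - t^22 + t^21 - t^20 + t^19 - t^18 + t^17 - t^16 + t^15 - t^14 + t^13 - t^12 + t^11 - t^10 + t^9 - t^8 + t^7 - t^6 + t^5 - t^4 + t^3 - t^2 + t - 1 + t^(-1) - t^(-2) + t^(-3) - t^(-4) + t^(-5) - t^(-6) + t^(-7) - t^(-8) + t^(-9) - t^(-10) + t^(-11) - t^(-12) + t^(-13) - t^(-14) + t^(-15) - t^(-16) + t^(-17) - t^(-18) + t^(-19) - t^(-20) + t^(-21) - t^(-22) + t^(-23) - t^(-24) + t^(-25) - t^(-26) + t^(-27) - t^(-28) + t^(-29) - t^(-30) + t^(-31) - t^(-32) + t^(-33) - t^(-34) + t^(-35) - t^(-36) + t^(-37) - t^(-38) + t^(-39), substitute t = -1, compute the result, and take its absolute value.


Step 1: The polynomial has 79 terms with alternating signs, exponents from 39 down to -39.
Step 2: Substitute t = -1. The i-th term has coefficient (-1)^i and exponent (m-i),
  so its value is (-1)^i * (-1)^(m-i) = (-1)^m = -1 for every i.
Step 3: All 79 terms equal -1, so Delta(-1) = 79 * (-1) = -79
Step 4: |Delta(-1)| = 79

79


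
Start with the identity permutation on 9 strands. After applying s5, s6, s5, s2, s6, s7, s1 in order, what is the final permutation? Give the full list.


Starting with identity [1, 2, 3, 4, 5, 6, 7, 8, 9].
Apply generators in sequence:
  After s5: [1, 2, 3, 4, 6, 5, 7, 8, 9]
  After s6: [1, 2, 3, 4, 6, 7, 5, 8, 9]
  After s5: [1, 2, 3, 4, 7, 6, 5, 8, 9]
  After s2: [1, 3, 2, 4, 7, 6, 5, 8, 9]
  After s6: [1, 3, 2, 4, 7, 5, 6, 8, 9]
  After s7: [1, 3, 2, 4, 7, 5, 8, 6, 9]
  After s1: [3, 1, 2, 4, 7, 5, 8, 6, 9]
Final permutation: [3, 1, 2, 4, 7, 5, 8, 6, 9]

[3, 1, 2, 4, 7, 5, 8, 6, 9]


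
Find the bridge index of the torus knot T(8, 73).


The bridge number of T(p,q) is min(p,q).
min(8, 73) = 8

8


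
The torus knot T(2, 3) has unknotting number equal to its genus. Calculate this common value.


For a torus knot T(p,q), both the unknotting number and genus equal (p-1)(q-1)/2.
= (2-1)(3-1)/2
= 1*2/2
= 2/2 = 1

1


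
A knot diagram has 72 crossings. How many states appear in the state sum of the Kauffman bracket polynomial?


Each crossing contributes 2 choices (A-smoothing or B-smoothing).
Total states = 2^72 = 4722366482869645213696

4722366482869645213696


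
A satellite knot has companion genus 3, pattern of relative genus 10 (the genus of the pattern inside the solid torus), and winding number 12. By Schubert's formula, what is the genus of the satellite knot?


Schubert: g(satellite) = g_rel(pattern) + |winding| * g(companion),
where g_rel(pattern) is the genus of the pattern relative to the solid torus.
= 10 + 12 * 3
= 10 + 36 = 46

46


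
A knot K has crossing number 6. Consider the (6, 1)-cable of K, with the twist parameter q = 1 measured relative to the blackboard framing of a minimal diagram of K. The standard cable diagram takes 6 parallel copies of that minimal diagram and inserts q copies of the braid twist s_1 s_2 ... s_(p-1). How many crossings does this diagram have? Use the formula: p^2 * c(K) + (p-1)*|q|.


Step 1: Each of the c(K) crossings of the companion diagram becomes p*p = p^2 crossings among the p parallel strands, and each of the |q| twists s_1 s_2 ... s_(p-1) adds (p-1) crossings.
  Crossings = p^2 * c(K) + (p-1)*|q|
Step 2: = 6^2 * 6 + (6-1)*1
Step 3: = 36*6 + 5*1
Step 4: = 216 + 5 = 221

221


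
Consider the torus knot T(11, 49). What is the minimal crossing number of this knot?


For a torus knot T(p, q) with gcd(p,q)=1,
the crossing number is min(p*(q-1), q*(p-1)).
p*(q-1) = 11*48 = 528
q*(p-1) = 49*10 = 490
min(528, 490) = 490

490


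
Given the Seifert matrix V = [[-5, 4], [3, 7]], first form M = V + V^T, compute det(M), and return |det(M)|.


Step 1: Form V + V^T where V = [[-5, 4], [3, 7]]
  V^T = [[-5, 3], [4, 7]]
  V + V^T = [[-10, 7], [7, 14]]
Step 2: det(V + V^T) = (-10)*14 - 7*7
  = -140 - 49 = -189
Step 3: Knot determinant = |det(V + V^T)| = |-189| = 189

189


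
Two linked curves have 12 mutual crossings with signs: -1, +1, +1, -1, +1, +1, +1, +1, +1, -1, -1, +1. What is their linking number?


Step 1: Count positive crossings: 8
Step 2: Count negative crossings: 4
Step 3: Sum of signs = 8 - 4 = 4
Step 4: Linking number = sum/2 = 4/2 = 2

2


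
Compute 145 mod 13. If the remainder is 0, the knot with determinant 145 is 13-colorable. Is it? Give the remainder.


Step 1: A knot is p-colorable if and only if p divides its determinant.
Step 2: Compute 145 mod 13.
145 = 11 * 13 + 2
Step 3: 145 mod 13 = 2
Step 4: The knot is 13-colorable: no

2


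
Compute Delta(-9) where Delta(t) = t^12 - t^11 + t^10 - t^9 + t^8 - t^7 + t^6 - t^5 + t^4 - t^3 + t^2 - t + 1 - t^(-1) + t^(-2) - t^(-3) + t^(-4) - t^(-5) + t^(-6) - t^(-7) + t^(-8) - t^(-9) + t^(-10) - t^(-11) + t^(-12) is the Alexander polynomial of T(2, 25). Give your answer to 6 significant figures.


Substituting t = -9 into Delta(t) = t^12 - t^11 + t^10 - t^9 + t^8 - t^7 + t^6 - t^5 + t^4 - t^3 + t^2 - t + 1 - t^(-1) + t^(-2) - t^(-3) + t^(-4) - t^(-5) + t^(-6) - t^(-7) + t^(-8) - t^(-9) + t^(-10) - t^(-11) + t^(-12):
Term values: (282429536481) + (31381059609) + (3486784401) + (387420489) + (43046721) + (4782969) + (531441) + (59049) + (6561) + (729) + (81) + (9) + (1) + (0.111111) + (0.0123457) + (0.00137174) + (0.000152416) + (1.69351e-05) + (1.88168e-06) + (2.09075e-07) + (2.32306e-08) + (2.58117e-09) + (2.86797e-10) + (3.18664e-11) + (3.54071e-12)
Sum = 3.177332285e+11
Rounded to 6 significant figures: 3.17733e+11

3.17733e+11


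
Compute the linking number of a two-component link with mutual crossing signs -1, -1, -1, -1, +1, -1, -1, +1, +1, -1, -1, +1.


Step 1: Count positive crossings: 4
Step 2: Count negative crossings: 8
Step 3: Sum of signs = 4 - 8 = -4
Step 4: Linking number = sum/2 = -4/2 = -2

-2


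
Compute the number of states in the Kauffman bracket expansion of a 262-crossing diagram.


Each crossing contributes 2 choices (A-smoothing or B-smoothing).
Total states = 2^262 = 7410693711188236507108543040556026102609279018600996098525285376506440296955904

7410693711188236507108543040556026102609279018600996098525285376506440296955904


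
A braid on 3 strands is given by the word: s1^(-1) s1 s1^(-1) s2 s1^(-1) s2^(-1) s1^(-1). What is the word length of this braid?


The word length counts the number of generators (including inverses).
Listing each generator: s1^(-1), s1, s1^(-1), s2, s1^(-1), s2^(-1), s1^(-1)
There are 7 generators in this braid word.

7


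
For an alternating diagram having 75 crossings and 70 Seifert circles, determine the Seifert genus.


For alternating knots, g = (c - s + 1)/2.
= (75 - 70 + 1)/2
= 6/2 = 3

3


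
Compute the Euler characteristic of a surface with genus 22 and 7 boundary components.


chi = 2 - 2g - b
= 2 - 2*22 - 7
= 2 - 44 - 7 = -49

-49


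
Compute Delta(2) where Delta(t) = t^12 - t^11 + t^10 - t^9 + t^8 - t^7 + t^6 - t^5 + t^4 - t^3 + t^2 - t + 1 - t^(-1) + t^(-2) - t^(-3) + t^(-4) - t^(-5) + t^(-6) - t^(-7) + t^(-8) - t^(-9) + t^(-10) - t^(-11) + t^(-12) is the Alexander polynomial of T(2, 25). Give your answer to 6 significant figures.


Substituting t = 2 into Delta(t) = t^12 - t^11 + t^10 - t^9 + t^8 - t^7 + t^6 - t^5 + t^4 - t^3 + t^2 - t + 1 - t^(-1) + t^(-2) - t^(-3) + t^(-4) - t^(-5) + t^(-6) - t^(-7) + t^(-8) - t^(-9) + t^(-10) - t^(-11) + t^(-12):
Term values: (4096) + (-2048) + (1024) + (-512) + (256) + (-128) + (64) + (-32) + (16) + (-8) + (4) + (-2) + (1) + (-0.5) + (0.25) + (-0.125) + (0.0625) + (-0.03125) + (0.015625) + (-0.0078125) + (0.00390625) + (-0.00195312) + (0.000976562) + (-0.000488281) + (0.000244141)
Sum = 2730.666748
Rounded to 6 significant figures: 2730.67

2730.67


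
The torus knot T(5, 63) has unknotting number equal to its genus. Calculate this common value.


For a torus knot T(p,q), both the unknotting number and genus equal (p-1)(q-1)/2.
= (5-1)(63-1)/2
= 4*62/2
= 248/2 = 124

124


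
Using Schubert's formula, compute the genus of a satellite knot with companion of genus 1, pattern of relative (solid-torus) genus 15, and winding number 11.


Schubert: g(satellite) = g_rel(pattern) + |winding| * g(companion),
where g_rel(pattern) is the genus of the pattern relative to the solid torus.
= 15 + 11 * 1
= 15 + 11 = 26

26


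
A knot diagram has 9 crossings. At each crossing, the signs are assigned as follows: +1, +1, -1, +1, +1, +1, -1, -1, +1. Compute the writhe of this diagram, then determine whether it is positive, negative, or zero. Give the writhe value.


Step 1: Count positive crossings (+1).
Positive crossings: 6
Step 2: Count negative crossings (-1).
Negative crossings: 3
Step 3: Writhe = (positive) - (negative)
w = 6 - 3 = 3
Step 4: |w| = 3, and w is positive

3


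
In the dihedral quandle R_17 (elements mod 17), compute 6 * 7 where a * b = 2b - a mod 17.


6 * 7 = 2*7 - 6 mod 17
= 14 - 6 mod 17
= 8 mod 17 = 8

8


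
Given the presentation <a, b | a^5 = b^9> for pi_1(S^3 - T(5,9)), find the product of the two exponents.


The relation is a^5 = b^9.
Product of exponents = 5 * 9
= 45

45


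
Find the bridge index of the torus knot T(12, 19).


The bridge number of T(p,q) is min(p,q).
min(12, 19) = 12

12


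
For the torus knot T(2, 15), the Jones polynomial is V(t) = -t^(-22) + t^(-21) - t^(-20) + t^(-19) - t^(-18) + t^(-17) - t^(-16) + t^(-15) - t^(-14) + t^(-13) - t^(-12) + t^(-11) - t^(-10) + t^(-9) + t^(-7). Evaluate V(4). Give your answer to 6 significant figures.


Substituting t = 4 into V(t) = -t^(-22) + t^(-21) - t^(-20) + t^(-19) - t^(-18) + t^(-17) - t^(-16) + t^(-15) - t^(-14) + t^(-13) - t^(-12) + t^(-11) - t^(-10) + t^(-9) + t^(-7):
  (-)t^(-22) = -5.68434e-14
  (+)t^(-21) = 2.27374e-13
  (-)t^(-20) = -9.09495e-13
  (+)t^(-19) = 3.63798e-12
  (-)t^(-18) = -1.45519e-11
  (+)t^(-17) = 5.82077e-11
  (-)t^(-16) = -2.32831e-10
  (+)t^(-15) = 9.31323e-10
  (-)t^(-14) = -3.72529e-09
  (+)t^(-13) = 1.49012e-08
  (-)t^(-12) = -5.96046e-08
  (+)t^(-11) = 2.38419e-07
  (-)t^(-10) = -9.53674e-07
  (+)t^(-9) = 3.8147e-06
  (+)t^(-7) = 6.10352e-05
Sum = (-5.68434e-14) + (2.27374e-13) + (-9.09495e-13) + (3.63798e-12) + (-1.45519e-11) + (5.82077e-11) + (-2.32831e-10) + (9.31323e-10) + (-3.72529e-09) + (1.49012e-08) + (-5.96046e-08) + (2.38419e-07) + (-9.53674e-07) + (3.8147e-06) + (6.10352e-05)
= 6.408691405e-05
Rounded to 6 significant figures: 6.40869e-05

6.40869e-05


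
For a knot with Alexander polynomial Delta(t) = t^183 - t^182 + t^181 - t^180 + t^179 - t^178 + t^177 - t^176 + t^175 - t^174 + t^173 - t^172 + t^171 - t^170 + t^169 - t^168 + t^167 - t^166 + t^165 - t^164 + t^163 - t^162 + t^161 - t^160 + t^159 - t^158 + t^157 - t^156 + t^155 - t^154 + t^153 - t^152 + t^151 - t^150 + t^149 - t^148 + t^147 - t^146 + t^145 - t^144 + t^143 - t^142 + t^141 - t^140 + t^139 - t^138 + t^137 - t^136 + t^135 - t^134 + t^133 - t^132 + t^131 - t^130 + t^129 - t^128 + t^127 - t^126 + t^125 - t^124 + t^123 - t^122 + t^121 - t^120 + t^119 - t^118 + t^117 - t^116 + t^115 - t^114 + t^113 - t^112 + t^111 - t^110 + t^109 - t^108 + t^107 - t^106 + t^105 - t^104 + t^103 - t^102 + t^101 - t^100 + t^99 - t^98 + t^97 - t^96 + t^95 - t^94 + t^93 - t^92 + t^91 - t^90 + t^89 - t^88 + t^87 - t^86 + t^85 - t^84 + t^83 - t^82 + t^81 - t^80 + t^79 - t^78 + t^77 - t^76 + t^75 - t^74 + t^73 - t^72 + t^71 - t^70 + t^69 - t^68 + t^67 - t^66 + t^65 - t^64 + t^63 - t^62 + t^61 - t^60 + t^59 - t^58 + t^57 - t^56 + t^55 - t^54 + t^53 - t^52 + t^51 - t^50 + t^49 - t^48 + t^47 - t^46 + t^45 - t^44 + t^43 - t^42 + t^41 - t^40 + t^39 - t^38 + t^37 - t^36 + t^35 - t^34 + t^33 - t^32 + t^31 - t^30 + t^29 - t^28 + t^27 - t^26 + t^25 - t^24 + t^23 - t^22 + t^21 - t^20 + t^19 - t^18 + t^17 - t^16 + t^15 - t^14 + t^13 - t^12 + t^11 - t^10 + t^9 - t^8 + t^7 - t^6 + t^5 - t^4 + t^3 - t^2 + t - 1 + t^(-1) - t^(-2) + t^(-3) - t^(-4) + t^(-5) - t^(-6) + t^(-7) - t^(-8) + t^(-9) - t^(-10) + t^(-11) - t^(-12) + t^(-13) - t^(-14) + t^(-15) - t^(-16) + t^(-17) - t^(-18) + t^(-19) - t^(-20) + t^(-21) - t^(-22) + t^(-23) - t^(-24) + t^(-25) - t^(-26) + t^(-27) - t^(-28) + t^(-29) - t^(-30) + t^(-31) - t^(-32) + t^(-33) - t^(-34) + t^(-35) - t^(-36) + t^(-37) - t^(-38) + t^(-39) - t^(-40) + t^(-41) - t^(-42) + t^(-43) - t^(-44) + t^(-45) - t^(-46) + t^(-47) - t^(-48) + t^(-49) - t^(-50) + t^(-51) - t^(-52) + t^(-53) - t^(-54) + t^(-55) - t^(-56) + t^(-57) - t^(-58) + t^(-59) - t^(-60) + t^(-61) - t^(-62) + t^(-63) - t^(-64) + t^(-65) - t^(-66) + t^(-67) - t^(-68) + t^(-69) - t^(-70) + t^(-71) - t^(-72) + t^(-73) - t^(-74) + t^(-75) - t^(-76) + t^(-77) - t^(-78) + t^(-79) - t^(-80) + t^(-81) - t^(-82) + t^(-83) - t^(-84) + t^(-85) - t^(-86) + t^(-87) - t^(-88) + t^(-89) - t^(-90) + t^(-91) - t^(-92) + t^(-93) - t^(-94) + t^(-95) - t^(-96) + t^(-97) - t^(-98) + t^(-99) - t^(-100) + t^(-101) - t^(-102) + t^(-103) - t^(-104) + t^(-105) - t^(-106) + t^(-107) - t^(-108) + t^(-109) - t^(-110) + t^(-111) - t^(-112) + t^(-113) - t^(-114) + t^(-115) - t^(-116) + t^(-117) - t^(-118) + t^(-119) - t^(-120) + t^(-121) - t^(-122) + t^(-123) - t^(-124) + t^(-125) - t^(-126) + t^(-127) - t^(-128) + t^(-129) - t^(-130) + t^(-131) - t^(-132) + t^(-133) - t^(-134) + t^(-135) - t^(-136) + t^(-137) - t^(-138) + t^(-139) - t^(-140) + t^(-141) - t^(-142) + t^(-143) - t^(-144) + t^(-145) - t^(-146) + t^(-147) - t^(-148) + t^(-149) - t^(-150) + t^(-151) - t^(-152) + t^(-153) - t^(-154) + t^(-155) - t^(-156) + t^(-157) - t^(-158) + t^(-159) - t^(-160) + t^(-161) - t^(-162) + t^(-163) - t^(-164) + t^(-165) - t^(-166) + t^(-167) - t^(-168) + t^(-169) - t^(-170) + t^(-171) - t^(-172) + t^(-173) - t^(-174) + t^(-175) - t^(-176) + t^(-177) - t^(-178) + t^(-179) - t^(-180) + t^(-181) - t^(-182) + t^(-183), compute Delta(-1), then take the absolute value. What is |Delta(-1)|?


Step 1: The polynomial has 367 terms with alternating signs, exponents from 183 down to -183.
Step 2: Substitute t = -1. The i-th term has coefficient (-1)^i and exponent (m-i),
  so its value is (-1)^i * (-1)^(m-i) = (-1)^m = -1 for every i.
Step 3: All 367 terms equal -1, so Delta(-1) = 367 * (-1) = -367
Step 4: |Delta(-1)| = 367

367


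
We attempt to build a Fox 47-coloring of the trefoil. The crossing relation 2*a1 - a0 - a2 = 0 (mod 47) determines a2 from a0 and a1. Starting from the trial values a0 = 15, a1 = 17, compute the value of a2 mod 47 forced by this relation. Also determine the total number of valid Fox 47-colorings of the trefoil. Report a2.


Step 1: Apply the given crossing relation 2*a1 - a0 - a2 = 0 (mod 47).
  a2 = 2*a1 - a0 mod 47
  a2 = 2*17 - 15 mod 47
  a2 = 34 - 15 mod 47
  a2 = 19 mod 47 = 19
Step 2: The trefoil has determinant 3.
  Number of Fox p-colorings (p prime) is p^2 if p = 3, else p.
  Since 47 does not divide 3, only trivial (constant) colorings exist.
  (So the trial a0 = 15, a1 = 17 with a0 != a1 does NOT extend to a valid coloring of the whole trefoil: the other two crossing relations require 3*(a1 - a0) = 0 (mod 47), which fails.)
  Total colorings = 47
Step 3: a2 = 19, total Fox 47-colorings = 47

19


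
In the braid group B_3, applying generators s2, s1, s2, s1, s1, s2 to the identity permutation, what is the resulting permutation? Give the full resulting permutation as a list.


Starting with identity [1, 2, 3].
Apply generators in sequence:
  After s2: [1, 3, 2]
  After s1: [3, 1, 2]
  After s2: [3, 2, 1]
  After s1: [2, 3, 1]
  After s1: [3, 2, 1]
  After s2: [3, 1, 2]
Final permutation: [3, 1, 2]

[3, 1, 2]


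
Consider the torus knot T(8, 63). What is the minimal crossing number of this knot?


For a torus knot T(p, q) with gcd(p,q)=1,
the crossing number is min(p*(q-1), q*(p-1)).
p*(q-1) = 8*62 = 496
q*(p-1) = 63*7 = 441
min(496, 441) = 441

441


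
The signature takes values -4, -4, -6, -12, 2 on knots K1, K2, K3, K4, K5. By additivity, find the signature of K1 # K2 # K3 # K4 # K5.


The signature is additive under connected sum.
signature(K1 # K2 # K3 # K4 # K5) = (-4) + (-4) + (-6) + (-12) + (2)
= -24

-24


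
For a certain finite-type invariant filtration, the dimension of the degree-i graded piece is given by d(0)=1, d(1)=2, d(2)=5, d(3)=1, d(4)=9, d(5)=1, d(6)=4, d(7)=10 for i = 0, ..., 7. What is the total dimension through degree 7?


Total dimension = d(0) + d(1) + ... + d(7)
= 1 + 2 + 5 + 1 + 9 + 1 + 4 + 10
= 33

33


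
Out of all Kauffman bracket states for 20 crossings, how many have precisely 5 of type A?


We choose which 5 of 20 crossings get A-smoothings.
C(20, 5) = 20! / (5! * 15!)
= 15504

15504


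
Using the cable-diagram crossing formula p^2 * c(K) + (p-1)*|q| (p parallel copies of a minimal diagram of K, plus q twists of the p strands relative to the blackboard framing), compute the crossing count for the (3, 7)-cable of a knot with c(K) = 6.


Step 1: Each of the c(K) crossings of the companion diagram becomes p*p = p^2 crossings among the p parallel strands, and each of the |q| twists s_1 s_2 ... s_(p-1) adds (p-1) crossings.
  Crossings = p^2 * c(K) + (p-1)*|q|
Step 2: = 3^2 * 6 + (3-1)*7
Step 3: = 9*6 + 2*7
Step 4: = 54 + 14 = 68

68


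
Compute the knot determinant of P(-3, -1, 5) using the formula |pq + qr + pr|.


Step 1: Compute pq + qr + pr.
pq = (-3)*(-1) = 3
qr = (-1)*5 = -5
pr = (-3)*5 = -15
pq + qr + pr = 3 + (-5) + (-15) = -17
Step 2: Take absolute value.
det(P(-3,-1,5)) = |-17| = 17

17


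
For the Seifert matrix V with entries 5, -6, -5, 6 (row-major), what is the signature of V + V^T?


Step 1: V + V^T = [[10, -11], [-11, 12]]
Step 2: trace = 22, det = -1
Step 3: Discriminant = 22^2 - 4*(-1) = 488
Step 4: Eigenvalues: 22.0454, -0.045361
Step 5: Signature = (# positive eigenvalues) - (# negative eigenvalues) = 0

0


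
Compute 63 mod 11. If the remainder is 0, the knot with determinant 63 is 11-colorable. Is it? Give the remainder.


Step 1: A knot is p-colorable if and only if p divides its determinant.
Step 2: Compute 63 mod 11.
63 = 5 * 11 + 8
Step 3: 63 mod 11 = 8
Step 4: The knot is 11-colorable: no

8


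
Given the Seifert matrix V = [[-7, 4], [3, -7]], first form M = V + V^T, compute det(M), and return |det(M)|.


Step 1: Form V + V^T where V = [[-7, 4], [3, -7]]
  V^T = [[-7, 3], [4, -7]]
  V + V^T = [[-14, 7], [7, -14]]
Step 2: det(V + V^T) = (-14)*(-14) - 7*7
  = 196 - 49 = 147
Step 3: Knot determinant = |det(V + V^T)| = |147| = 147

147


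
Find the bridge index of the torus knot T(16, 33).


The bridge number of T(p,q) is min(p,q).
min(16, 33) = 16

16


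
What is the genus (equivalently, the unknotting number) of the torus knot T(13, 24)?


For a torus knot T(p,q), both the unknotting number and genus equal (p-1)(q-1)/2.
= (13-1)(24-1)/2
= 12*23/2
= 276/2 = 138

138


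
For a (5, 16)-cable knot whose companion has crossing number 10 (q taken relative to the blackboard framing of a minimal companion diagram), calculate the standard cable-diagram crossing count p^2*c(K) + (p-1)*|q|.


Step 1: Each of the c(K) crossings of the companion diagram becomes p*p = p^2 crossings among the p parallel strands, and each of the |q| twists s_1 s_2 ... s_(p-1) adds (p-1) crossings.
  Crossings = p^2 * c(K) + (p-1)*|q|
Step 2: = 5^2 * 10 + (5-1)*16
Step 3: = 25*10 + 4*16
Step 4: = 250 + 64 = 314

314


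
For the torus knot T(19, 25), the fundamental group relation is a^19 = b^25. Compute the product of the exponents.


The relation is a^19 = b^25.
Product of exponents = 19 * 25
= 475

475


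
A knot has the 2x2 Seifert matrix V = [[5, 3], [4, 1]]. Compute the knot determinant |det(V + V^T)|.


Step 1: Form V + V^T where V = [[5, 3], [4, 1]]
  V^T = [[5, 4], [3, 1]]
  V + V^T = [[10, 7], [7, 2]]
Step 2: det(V + V^T) = 10*2 - 7*7
  = 20 - 49 = -29
Step 3: Knot determinant = |det(V + V^T)| = |-29| = 29

29


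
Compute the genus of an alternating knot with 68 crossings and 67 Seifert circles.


For alternating knots, g = (c - s + 1)/2.
= (68 - 67 + 1)/2
= 2/2 = 1

1


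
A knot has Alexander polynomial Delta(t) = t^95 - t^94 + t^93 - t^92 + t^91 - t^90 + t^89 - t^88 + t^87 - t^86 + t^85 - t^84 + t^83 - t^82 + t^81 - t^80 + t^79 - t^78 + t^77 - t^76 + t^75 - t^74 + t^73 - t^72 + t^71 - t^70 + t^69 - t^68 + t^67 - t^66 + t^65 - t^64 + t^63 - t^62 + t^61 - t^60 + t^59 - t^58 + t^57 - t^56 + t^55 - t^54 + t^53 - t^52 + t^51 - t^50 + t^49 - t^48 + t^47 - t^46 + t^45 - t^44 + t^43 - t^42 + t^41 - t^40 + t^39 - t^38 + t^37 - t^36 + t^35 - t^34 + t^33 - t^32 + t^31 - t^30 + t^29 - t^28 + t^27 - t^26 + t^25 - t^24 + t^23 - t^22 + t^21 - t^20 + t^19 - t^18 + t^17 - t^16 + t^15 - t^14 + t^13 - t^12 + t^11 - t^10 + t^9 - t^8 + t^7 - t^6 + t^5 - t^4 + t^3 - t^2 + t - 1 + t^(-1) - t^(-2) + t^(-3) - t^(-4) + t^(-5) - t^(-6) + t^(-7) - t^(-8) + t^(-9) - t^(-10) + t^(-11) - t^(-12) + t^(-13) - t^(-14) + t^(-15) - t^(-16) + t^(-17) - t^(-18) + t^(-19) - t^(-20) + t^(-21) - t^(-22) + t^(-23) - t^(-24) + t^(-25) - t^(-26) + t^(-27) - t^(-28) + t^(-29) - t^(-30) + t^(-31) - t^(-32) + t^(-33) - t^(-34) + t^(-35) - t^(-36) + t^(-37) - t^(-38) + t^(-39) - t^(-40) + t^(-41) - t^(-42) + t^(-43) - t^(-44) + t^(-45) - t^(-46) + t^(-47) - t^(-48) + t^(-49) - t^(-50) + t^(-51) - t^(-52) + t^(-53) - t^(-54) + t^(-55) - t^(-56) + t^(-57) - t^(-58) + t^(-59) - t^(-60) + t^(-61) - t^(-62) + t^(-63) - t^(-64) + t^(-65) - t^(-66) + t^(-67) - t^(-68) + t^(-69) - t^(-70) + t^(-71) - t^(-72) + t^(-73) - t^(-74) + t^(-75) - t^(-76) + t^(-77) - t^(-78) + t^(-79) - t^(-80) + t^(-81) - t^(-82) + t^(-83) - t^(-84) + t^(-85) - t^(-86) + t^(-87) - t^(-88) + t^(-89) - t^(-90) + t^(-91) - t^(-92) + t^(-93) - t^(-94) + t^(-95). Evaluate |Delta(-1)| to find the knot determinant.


Step 1: The polynomial has 191 terms with alternating signs, exponents from 95 down to -95.
Step 2: Substitute t = -1. The i-th term has coefficient (-1)^i and exponent (m-i),
  so its value is (-1)^i * (-1)^(m-i) = (-1)^m = -1 for every i.
Step 3: All 191 terms equal -1, so Delta(-1) = 191 * (-1) = -191
Step 4: |Delta(-1)| = 191

191


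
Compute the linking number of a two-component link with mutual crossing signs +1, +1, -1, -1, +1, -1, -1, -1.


Step 1: Count positive crossings: 3
Step 2: Count negative crossings: 5
Step 3: Sum of signs = 3 - 5 = -2
Step 4: Linking number = sum/2 = -2/2 = -1

-1


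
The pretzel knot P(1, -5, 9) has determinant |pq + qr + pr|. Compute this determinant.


Step 1: Compute pq + qr + pr.
pq = 1*(-5) = -5
qr = (-5)*9 = -45
pr = 1*9 = 9
pq + qr + pr = -5 + (-45) + 9 = -41
Step 2: Take absolute value.
det(P(1,-5,9)) = |-41| = 41

41


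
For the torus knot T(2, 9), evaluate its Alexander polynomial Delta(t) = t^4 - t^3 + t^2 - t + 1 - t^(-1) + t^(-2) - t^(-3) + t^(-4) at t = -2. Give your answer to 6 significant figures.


Substituting t = -2 into Delta(t) = t^4 - t^3 + t^2 - t + 1 - t^(-1) + t^(-2) - t^(-3) + t^(-4):
Term values: (16) + (8) + (4) + (2) + (1) + (0.5) + (0.25) + (0.125) + (0.0625)
Sum = 31.9375
Rounded to 6 significant figures: 31.9375

31.9375


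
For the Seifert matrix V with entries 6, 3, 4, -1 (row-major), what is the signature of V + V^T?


Step 1: V + V^T = [[12, 7], [7, -2]]
Step 2: trace = 10, det = -73
Step 3: Discriminant = 10^2 - 4*(-73) = 392
Step 4: Eigenvalues: 14.8995, -4.89949
Step 5: Signature = (# positive eigenvalues) - (# negative eigenvalues) = 0

0


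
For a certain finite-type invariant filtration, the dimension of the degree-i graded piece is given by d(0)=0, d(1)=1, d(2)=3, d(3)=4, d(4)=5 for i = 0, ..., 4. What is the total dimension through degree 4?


Total dimension = d(0) + d(1) + ... + d(4)
= 0 + 1 + 3 + 4 + 5
= 13

13


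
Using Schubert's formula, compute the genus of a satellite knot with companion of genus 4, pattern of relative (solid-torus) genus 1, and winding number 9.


Schubert: g(satellite) = g_rel(pattern) + |winding| * g(companion),
where g_rel(pattern) is the genus of the pattern relative to the solid torus.
= 1 + 9 * 4
= 1 + 36 = 37

37


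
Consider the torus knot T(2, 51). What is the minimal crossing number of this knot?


For a torus knot T(p, q) with gcd(p,q)=1,
the crossing number is min(p*(q-1), q*(p-1)).
p*(q-1) = 2*50 = 100
q*(p-1) = 51*1 = 51
min(100, 51) = 51

51


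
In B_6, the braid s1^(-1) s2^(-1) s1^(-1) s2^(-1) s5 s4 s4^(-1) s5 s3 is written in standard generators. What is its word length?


The word length counts the number of generators (including inverses).
Listing each generator: s1^(-1), s2^(-1), s1^(-1), s2^(-1), s5, s4, s4^(-1), s5, s3
There are 9 generators in this braid word.

9


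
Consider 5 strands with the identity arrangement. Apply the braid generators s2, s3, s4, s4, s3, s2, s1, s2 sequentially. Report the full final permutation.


Starting with identity [1, 2, 3, 4, 5].
Apply generators in sequence:
  After s2: [1, 3, 2, 4, 5]
  After s3: [1, 3, 4, 2, 5]
  After s4: [1, 3, 4, 5, 2]
  After s4: [1, 3, 4, 2, 5]
  After s3: [1, 3, 2, 4, 5]
  After s2: [1, 2, 3, 4, 5]
  After s1: [2, 1, 3, 4, 5]
  After s2: [2, 3, 1, 4, 5]
Final permutation: [2, 3, 1, 4, 5]

[2, 3, 1, 4, 5]


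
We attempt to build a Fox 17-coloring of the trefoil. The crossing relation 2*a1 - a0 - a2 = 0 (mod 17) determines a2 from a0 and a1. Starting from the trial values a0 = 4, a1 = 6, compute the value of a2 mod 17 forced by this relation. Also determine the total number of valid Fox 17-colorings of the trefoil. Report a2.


Step 1: Apply the given crossing relation 2*a1 - a0 - a2 = 0 (mod 17).
  a2 = 2*a1 - a0 mod 17
  a2 = 2*6 - 4 mod 17
  a2 = 12 - 4 mod 17
  a2 = 8 mod 17 = 8
Step 2: The trefoil has determinant 3.
  Number of Fox p-colorings (p prime) is p^2 if p = 3, else p.
  Since 17 does not divide 3, only trivial (constant) colorings exist.
  (So the trial a0 = 4, a1 = 6 with a0 != a1 does NOT extend to a valid coloring of the whole trefoil: the other two crossing relations require 3*(a1 - a0) = 0 (mod 17), which fails.)
  Total colorings = 17
Step 3: a2 = 8, total Fox 17-colorings = 17

8


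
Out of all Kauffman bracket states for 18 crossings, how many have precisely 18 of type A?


We choose which 18 of 18 crossings get A-smoothings.
C(18, 18) = 18! / (18! * 0!)
= 1

1


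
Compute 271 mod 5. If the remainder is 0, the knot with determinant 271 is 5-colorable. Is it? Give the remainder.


Step 1: A knot is p-colorable if and only if p divides its determinant.
Step 2: Compute 271 mod 5.
271 = 54 * 5 + 1
Step 3: 271 mod 5 = 1
Step 4: The knot is 5-colorable: no

1


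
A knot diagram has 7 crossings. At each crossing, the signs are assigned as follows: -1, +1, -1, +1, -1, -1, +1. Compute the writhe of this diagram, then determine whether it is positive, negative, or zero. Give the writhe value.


Step 1: Count positive crossings (+1).
Positive crossings: 3
Step 2: Count negative crossings (-1).
Negative crossings: 4
Step 3: Writhe = (positive) - (negative)
w = 3 - 4 = -1
Step 4: |w| = 1, and w is negative

-1


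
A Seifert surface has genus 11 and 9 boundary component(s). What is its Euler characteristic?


chi = 2 - 2g - b
= 2 - 2*11 - 9
= 2 - 22 - 9 = -29

-29


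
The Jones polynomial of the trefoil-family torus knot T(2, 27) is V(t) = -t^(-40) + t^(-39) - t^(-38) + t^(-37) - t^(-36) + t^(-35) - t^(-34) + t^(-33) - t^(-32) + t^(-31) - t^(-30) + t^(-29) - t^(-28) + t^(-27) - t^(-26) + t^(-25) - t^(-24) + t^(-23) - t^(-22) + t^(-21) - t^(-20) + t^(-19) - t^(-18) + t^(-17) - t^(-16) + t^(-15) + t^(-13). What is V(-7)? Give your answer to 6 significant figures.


Substituting t = -7 into V(t) = -t^(-40) + t^(-39) - t^(-38) + t^(-37) - t^(-36) + t^(-35) - t^(-34) + t^(-33) - t^(-32) + t^(-31) - t^(-30) + t^(-29) - t^(-28) + t^(-27) - t^(-26) + t^(-25) - t^(-24) + t^(-23) - t^(-22) + t^(-21) - t^(-20) + t^(-19) - t^(-18) + t^(-17) - t^(-16) + t^(-15) + t^(-13):
  (-)t^(-40) = -1.57065e-34
  (+)t^(-39) = -1.09945e-33
  (-)t^(-38) = -7.69617e-33
  (+)t^(-37) = -5.38732e-32
  (-)t^(-36) = -3.77112e-31
  (+)t^(-35) = -2.63979e-30
  (-)t^(-34) = -1.84785e-29
  (+)t^(-33) = -1.29349e-28
  (-)t^(-32) = -9.05446e-28
  (+)t^(-31) = -6.33812e-27
  (-)t^(-30) = -4.43669e-26
  (+)t^(-29) = -3.10568e-25
  (-)t^(-28) = -2.17398e-24
  (+)t^(-27) = -1.52178e-23
  (-)t^(-26) = -1.06525e-22
  (+)t^(-25) = -7.45674e-22
  (-)t^(-24) = -5.21972e-21
  (+)t^(-23) = -3.6538e-20
  (-)t^(-22) = -2.55766e-19
  (+)t^(-21) = -1.79036e-18
  (-)t^(-20) = -1.25325e-17
  (+)t^(-19) = -8.77278e-17
  (-)t^(-18) = -6.14095e-16
  (+)t^(-17) = -4.29866e-15
  (-)t^(-16) = -3.00906e-14
  (+)t^(-15) = -2.10634e-13
  (+)t^(-13) = -1.03211e-11
Sum = (-1.57065e-34) + (-1.09945e-33) + (-7.69617e-33) + (-5.38732e-32) + (-3.77112e-31) + (-2.63979e-30) + (-1.84785e-29) + (-1.29349e-28) + (-9.05446e-28) + (-6.33812e-27) + (-4.43669e-26) + (-3.10568e-25) + (-2.17398e-24) + (-1.52178e-23) + (-1.06525e-22) + (-7.45674e-22) + (-5.21972e-21) + (-3.6538e-20) + (-2.55766e-19) + (-1.79036e-18) + (-1.25325e-17) + (-8.77278e-17) + (-6.14095e-16) + (-4.29866e-15) + (-3.00906e-14) + (-2.10634e-13) + (-1.03211e-11)
= -1.056682816e-11
Rounded to 6 significant figures: -1.05668e-11

-1.05668e-11


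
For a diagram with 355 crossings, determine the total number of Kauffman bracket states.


Each crossing contributes 2 choices (A-smoothing or B-smoothing).
Total states = 2^355 = 73391955711682288371546268649666782105490079653384995959602842860381532034831513858240593699524021969747968

73391955711682288371546268649666782105490079653384995959602842860381532034831513858240593699524021969747968


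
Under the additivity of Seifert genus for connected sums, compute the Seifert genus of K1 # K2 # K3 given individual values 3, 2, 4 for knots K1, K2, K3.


The Seifert genus is additive under connected sum.
Seifert genus(K1 # K2 # K3) = (3) + (2) + (4)
= 9

9


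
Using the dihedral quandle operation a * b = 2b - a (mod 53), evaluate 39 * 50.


39 * 50 = 2*50 - 39 mod 53
= 100 - 39 mod 53
= 61 mod 53 = 8

8


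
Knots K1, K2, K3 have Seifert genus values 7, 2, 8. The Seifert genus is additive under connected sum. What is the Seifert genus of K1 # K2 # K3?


The Seifert genus is additive under connected sum.
Seifert genus(K1 # K2 # K3) = (7) + (2) + (8)
= 17

17


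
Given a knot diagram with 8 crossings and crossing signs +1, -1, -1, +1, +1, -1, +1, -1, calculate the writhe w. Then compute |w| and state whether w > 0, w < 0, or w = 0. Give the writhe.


Step 1: Count positive crossings (+1).
Positive crossings: 4
Step 2: Count negative crossings (-1).
Negative crossings: 4
Step 3: Writhe = (positive) - (negative)
w = 4 - 4 = 0
Step 4: |w| = 0, and w is zero

0


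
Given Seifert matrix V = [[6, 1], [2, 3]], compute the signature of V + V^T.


Step 1: V + V^T = [[12, 3], [3, 6]]
Step 2: trace = 18, det = 63
Step 3: Discriminant = 18^2 - 4*63 = 72
Step 4: Eigenvalues: 13.2426, 4.75736
Step 5: Signature = (# positive eigenvalues) - (# negative eigenvalues) = 2

2


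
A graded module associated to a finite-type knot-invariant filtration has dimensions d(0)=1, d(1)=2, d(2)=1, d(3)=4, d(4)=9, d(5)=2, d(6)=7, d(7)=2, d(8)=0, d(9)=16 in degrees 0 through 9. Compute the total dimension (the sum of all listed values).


Total dimension = d(0) + d(1) + ... + d(9)
= 1 + 2 + 1 + 4 + 9 + 2 + 7 + 2 + 0 + 16
= 44

44


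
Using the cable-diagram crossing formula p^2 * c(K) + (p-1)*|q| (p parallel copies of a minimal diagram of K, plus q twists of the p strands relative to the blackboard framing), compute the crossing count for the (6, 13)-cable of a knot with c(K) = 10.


Step 1: Each of the c(K) crossings of the companion diagram becomes p*p = p^2 crossings among the p parallel strands, and each of the |q| twists s_1 s_2 ... s_(p-1) adds (p-1) crossings.
  Crossings = p^2 * c(K) + (p-1)*|q|
Step 2: = 6^2 * 10 + (6-1)*13
Step 3: = 36*10 + 5*13
Step 4: = 360 + 65 = 425

425


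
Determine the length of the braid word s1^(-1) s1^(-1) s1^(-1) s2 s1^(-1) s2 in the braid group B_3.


The word length counts the number of generators (including inverses).
Listing each generator: s1^(-1), s1^(-1), s1^(-1), s2, s1^(-1), s2
There are 6 generators in this braid word.

6


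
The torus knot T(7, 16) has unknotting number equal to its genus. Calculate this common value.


For a torus knot T(p,q), both the unknotting number and genus equal (p-1)(q-1)/2.
= (7-1)(16-1)/2
= 6*15/2
= 90/2 = 45

45


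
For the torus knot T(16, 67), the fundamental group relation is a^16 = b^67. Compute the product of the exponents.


The relation is a^16 = b^67.
Product of exponents = 16 * 67
= 1072

1072


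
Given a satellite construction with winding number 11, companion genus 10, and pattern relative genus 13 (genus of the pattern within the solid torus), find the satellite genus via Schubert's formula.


Schubert: g(satellite) = g_rel(pattern) + |winding| * g(companion),
where g_rel(pattern) is the genus of the pattern relative to the solid torus.
= 13 + 11 * 10
= 13 + 110 = 123

123


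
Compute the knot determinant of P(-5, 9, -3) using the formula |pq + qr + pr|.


Step 1: Compute pq + qr + pr.
pq = (-5)*9 = -45
qr = 9*(-3) = -27
pr = (-5)*(-3) = 15
pq + qr + pr = -45 + (-27) + 15 = -57
Step 2: Take absolute value.
det(P(-5,9,-3)) = |-57| = 57

57


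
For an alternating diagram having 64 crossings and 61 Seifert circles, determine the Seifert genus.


For alternating knots, g = (c - s + 1)/2.
= (64 - 61 + 1)/2
= 4/2 = 2

2


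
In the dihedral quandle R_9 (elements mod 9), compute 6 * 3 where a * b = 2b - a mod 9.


6 * 3 = 2*3 - 6 mod 9
= 6 - 6 mod 9
= 0 mod 9 = 0

0


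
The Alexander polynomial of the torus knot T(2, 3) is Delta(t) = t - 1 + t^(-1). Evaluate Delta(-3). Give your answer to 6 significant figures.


Substituting t = -3 into Delta(t) = t - 1 + t^(-1):
Term values: (-3) + (-1) + (-0.333333)
Sum = -4.333333333
Rounded to 6 significant figures: -4.33333

-4.33333


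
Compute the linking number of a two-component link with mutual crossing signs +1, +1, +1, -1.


Step 1: Count positive crossings: 3
Step 2: Count negative crossings: 1
Step 3: Sum of signs = 3 - 1 = 2
Step 4: Linking number = sum/2 = 2/2 = 1

1


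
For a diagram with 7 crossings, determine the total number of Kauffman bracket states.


Each crossing contributes 2 choices (A-smoothing or B-smoothing).
Total states = 2^7 = 128

128


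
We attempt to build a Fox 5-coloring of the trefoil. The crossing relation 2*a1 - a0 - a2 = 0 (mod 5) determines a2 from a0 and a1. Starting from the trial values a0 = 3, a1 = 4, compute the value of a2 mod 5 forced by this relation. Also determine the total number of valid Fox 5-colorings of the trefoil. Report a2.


Step 1: Apply the given crossing relation 2*a1 - a0 - a2 = 0 (mod 5).
  a2 = 2*a1 - a0 mod 5
  a2 = 2*4 - 3 mod 5
  a2 = 8 - 3 mod 5
  a2 = 5 mod 5 = 0
Step 2: The trefoil has determinant 3.
  Number of Fox p-colorings (p prime) is p^2 if p = 3, else p.
  Since 5 does not divide 3, only trivial (constant) colorings exist.
  (So the trial a0 = 3, a1 = 4 with a0 != a1 does NOT extend to a valid coloring of the whole trefoil: the other two crossing relations require 3*(a1 - a0) = 0 (mod 5), which fails.)
  Total colorings = 5
Step 3: a2 = 0, total Fox 5-colorings = 5

0


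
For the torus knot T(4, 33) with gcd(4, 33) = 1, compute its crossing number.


For a torus knot T(p, q) with gcd(p,q)=1,
the crossing number is min(p*(q-1), q*(p-1)).
p*(q-1) = 4*32 = 128
q*(p-1) = 33*3 = 99
min(128, 99) = 99

99


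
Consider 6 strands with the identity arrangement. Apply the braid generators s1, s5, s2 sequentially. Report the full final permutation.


Starting with identity [1, 2, 3, 4, 5, 6].
Apply generators in sequence:
  After s1: [2, 1, 3, 4, 5, 6]
  After s5: [2, 1, 3, 4, 6, 5]
  After s2: [2, 3, 1, 4, 6, 5]
Final permutation: [2, 3, 1, 4, 6, 5]

[2, 3, 1, 4, 6, 5]


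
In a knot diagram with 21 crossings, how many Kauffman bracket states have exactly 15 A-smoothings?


We choose which 15 of 21 crossings get A-smoothings.
C(21, 15) = 21! / (15! * 6!)
= 54264

54264


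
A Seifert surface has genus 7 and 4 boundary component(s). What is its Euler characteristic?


chi = 2 - 2g - b
= 2 - 2*7 - 4
= 2 - 14 - 4 = -16

-16


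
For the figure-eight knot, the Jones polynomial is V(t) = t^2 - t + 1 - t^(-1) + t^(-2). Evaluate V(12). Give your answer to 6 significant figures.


Substituting t = 12 into V(t) = t^2 - t + 1 - t^(-1) + t^(-2):
  (+)t^(2) = 144
  (-)t^(1) = -12
  (+)t^(0) = 1
  (-)t^(-1) = -0.0833333
  (+)t^(-2) = 0.00694444
Sum = (144) + (-12) + (1) + (-0.0833333) + (0.00694444)
= 132.9236111
Rounded to 6 significant figures: 132.924

132.924


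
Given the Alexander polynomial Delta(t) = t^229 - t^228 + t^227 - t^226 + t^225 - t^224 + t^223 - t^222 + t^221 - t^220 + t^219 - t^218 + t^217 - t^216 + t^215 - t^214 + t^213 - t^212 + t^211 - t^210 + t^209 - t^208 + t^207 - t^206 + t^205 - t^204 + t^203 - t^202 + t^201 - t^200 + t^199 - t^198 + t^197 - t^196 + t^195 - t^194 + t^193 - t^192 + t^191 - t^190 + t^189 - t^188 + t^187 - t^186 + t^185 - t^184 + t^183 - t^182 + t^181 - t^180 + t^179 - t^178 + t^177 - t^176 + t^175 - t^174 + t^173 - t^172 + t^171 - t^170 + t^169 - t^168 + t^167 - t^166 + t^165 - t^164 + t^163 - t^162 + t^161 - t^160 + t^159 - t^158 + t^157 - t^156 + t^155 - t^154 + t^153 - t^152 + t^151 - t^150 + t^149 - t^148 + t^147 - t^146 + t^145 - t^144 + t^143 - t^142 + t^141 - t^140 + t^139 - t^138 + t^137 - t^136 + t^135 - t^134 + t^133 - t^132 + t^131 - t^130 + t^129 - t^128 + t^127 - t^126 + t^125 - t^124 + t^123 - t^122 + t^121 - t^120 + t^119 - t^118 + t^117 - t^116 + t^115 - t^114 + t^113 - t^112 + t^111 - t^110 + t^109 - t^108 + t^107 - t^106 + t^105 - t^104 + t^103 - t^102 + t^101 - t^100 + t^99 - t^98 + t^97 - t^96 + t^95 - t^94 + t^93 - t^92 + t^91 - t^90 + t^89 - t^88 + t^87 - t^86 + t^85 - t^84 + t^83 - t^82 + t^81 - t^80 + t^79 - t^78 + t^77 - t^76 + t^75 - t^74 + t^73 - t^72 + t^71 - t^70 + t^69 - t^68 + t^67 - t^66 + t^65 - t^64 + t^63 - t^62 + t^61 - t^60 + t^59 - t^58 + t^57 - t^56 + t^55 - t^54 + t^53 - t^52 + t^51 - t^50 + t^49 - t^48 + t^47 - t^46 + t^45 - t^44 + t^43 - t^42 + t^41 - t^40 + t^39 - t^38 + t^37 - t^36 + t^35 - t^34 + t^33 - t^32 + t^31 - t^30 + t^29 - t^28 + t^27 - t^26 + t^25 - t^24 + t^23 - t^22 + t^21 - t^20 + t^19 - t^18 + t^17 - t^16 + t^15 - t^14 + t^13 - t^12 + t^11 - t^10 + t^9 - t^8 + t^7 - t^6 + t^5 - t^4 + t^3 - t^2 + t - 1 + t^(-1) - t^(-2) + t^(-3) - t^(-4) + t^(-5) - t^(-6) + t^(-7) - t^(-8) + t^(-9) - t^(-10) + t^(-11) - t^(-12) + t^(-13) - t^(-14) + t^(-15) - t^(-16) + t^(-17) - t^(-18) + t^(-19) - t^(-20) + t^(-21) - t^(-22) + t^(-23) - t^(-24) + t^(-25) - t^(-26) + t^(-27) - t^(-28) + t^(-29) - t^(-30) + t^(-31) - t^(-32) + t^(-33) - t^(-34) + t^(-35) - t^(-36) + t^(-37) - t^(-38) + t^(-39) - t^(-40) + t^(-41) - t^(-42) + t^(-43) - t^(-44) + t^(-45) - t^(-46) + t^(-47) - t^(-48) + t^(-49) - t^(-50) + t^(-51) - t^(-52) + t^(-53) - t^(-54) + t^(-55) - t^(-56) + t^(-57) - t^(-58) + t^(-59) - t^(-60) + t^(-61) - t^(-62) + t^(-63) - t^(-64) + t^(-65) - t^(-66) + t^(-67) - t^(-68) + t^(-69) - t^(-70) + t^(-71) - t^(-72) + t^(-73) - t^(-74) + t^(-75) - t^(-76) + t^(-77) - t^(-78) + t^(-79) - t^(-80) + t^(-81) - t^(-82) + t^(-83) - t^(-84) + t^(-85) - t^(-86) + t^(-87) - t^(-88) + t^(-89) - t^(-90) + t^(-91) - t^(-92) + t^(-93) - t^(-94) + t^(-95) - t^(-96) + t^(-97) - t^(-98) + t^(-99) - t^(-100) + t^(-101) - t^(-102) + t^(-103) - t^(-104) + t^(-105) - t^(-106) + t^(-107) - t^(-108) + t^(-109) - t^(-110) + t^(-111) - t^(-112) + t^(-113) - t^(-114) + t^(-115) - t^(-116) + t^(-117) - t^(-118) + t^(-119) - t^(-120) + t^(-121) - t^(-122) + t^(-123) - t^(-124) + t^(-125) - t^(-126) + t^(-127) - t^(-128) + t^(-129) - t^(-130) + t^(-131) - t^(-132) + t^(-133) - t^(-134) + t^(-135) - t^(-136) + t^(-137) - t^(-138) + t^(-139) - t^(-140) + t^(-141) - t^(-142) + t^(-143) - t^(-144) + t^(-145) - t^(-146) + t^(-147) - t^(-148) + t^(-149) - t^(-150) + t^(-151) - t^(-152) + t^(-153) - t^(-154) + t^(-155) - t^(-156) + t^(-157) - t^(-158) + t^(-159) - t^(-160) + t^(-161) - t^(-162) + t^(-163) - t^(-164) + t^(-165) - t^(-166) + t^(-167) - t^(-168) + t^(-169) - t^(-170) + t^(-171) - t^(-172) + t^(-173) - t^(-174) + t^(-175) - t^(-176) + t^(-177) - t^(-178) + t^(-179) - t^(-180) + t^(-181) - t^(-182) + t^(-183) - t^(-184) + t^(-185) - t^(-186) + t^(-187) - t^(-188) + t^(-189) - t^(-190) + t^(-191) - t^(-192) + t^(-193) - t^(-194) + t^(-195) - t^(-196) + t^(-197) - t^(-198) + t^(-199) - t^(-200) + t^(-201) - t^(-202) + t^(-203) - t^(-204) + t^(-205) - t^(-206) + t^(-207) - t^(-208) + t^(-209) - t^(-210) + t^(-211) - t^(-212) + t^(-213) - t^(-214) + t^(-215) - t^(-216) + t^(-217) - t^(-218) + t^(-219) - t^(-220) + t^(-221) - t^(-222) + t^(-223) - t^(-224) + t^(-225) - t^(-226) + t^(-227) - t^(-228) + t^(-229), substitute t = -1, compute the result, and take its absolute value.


Step 1: The polynomial has 459 terms with alternating signs, exponents from 229 down to -229.
Step 2: Substitute t = -1. The i-th term has coefficient (-1)^i and exponent (m-i),
  so its value is (-1)^i * (-1)^(m-i) = (-1)^m = -1 for every i.
Step 3: All 459 terms equal -1, so Delta(-1) = 459 * (-1) = -459
Step 4: |Delta(-1)| = 459

459
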